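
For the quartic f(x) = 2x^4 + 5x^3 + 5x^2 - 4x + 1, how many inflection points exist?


Inflection points occur where f''(x) = 0 and concavity changes.
f(x) = 2x^4 + 5x^3 + 5x^2 - 4x + 1
f'(x) = 8x^3 + 15x^2 + 10x - 4
f''(x) = 24x^2 + 30x + 10
This is a quadratic in x. Use the discriminant to count real roots.
Discriminant = (30)^2 - 4 * 24 * 10
= 900 - 960
= -60
Since discriminant < 0, f''(x) = 0 has no real solutions.
Number of inflection points: 0

0


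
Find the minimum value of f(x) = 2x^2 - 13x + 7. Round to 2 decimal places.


For a quadratic f(x) = ax^2 + bx + c with a > 0, the minimum is at the vertex.
Vertex x-coordinate: x = -b/(2a)
x = -(-13) / (2 * 2)
x = 13/4
Substitute back to find the minimum value:
f(13/4) = 2 * (13/4)^2 - 13 * (13/4) + 7
= 169/8 - 169/4 + 7
= -113/8 ≈ -14.13

-14.13


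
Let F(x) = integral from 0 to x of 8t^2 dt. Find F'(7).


By the Fundamental Theorem of Calculus (Part 1):
If F(x) = integral from 0 to x of f(t) dt, then F'(x) = f(x)
Here f(t) = 8t^2
So F'(x) = 8x^2
Evaluate at x = 7:
F'(7) = 8 * 7^2
= 8 * 49
= 392

392


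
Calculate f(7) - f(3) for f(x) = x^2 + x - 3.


Net change = f(b) - f(a)
f(x) = x^2 + x - 3
Compute f(7):
f(7) = 1 * 7^2 + 1 * 7 - 3
= 49 + 7 - 3
= 53
Compute f(3):
f(3) = 1 * 3^2 + 1 * 3 - 3
= 9 + 3 - 3
= 9
Net change = 53 - 9 = 44

44


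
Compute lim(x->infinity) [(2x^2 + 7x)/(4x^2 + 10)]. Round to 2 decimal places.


For limits at infinity with equal-degree polynomials,
we compare leading coefficients.
Numerator leading term: 2x^2
Denominator leading term: 4x^2
Divide both by x^2:
lim = (2 + 7/x) / (4 + 10/x^2)
As x -> infinity, the 1/x and 1/x^2 terms vanish:
= 2/4 = 1/2 = 0.50

0.50


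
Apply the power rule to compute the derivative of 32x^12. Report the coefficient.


We apply the power rule: d/dx [ax^n] = a*n * x^(n-1)
d/dx [32x^12]
= 32 * 12 * x^(12-1)
= 384x^11
The coefficient is 384

384


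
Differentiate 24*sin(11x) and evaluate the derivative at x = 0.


Apply the chain rule to differentiate 24*sin(11x):
d/dx [24*sin(11x)]
= 24 * cos(11x) * d/dx(11x)
= 24 * 11 * cos(11x)
= 264 * cos(11x)
Evaluate at x = 0:
= 264 * cos(0)
= 264 * 1
= 264

264


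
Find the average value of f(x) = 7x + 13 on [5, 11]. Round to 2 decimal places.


Average value = 1/(b-a) * integral from a to b of f(x) dx
First compute the integral of 7x + 13:
F(x) = (7/2)x^2 + 13x
F(11) = 7/2 * 121 + 13 * 11 = 1133/2
F(5) = 7/2 * 25 + 13 * 5 = 305/2
Integral = 1133/2 - 305/2 = 414
Average = 414 / (11 - 5) = 414 / 6
= 69 = 69.00

69.00


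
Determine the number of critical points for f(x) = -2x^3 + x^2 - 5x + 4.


Find where f'(x) = 0:
f(x) = -2x^3 + x^2 - 5x + 4
f'(x) = -6x^2 + 2x - 5
This is a quadratic in x. Use the discriminant to count real roots.
Discriminant = (2)^2 - 4 * (-6) * (-5)
= 4 - 120
= -116
Since discriminant < 0, f'(x) = 0 has no real solutions.
Number of critical points: 0

0


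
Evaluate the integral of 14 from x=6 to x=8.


The integral of a constant k over [a, b] equals k * (b - a).
integral from 6 to 8 of 14 dx
= 14 * (8 - 6)
= 14 * 2
= 28

28


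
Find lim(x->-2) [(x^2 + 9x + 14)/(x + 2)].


Direct substitution gives 0/0, so we factor the numerator.
Factor: (x^2 + 9x + 14) = (x + 2)(x + 7)
Cancel the common factor (x + 2):
(x^2 + 9x + 14)/(x + 2) = (x + 7)
Now substitute x = -2:
= (-2) - (-7) = 5

5


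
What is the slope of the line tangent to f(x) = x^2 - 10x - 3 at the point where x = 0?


The slope of the tangent line equals f'(x) at the point.
f(x) = x^2 - 10x - 3
f'(x) = 2x - 10
At x = 0:
f'(0) = 2 * 0 - 10
= 0 - 10
= -10

-10


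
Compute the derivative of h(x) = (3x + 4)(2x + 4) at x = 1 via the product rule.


Let u(x) = 3x + 4 and v(x) = 2x + 4
u'(x) = 3
v'(x) = 2
Product rule: h'(x) = u'(x)*v(x) + u(x)*v'(x)
= 3 * (2x + 4) + (3x + 4) * 2
At x = 1:
u(1) = 3 * 1 + 4 = 7
v(1) = 2 * 1 + 4 = 6
h'(1) = 3 * 6 + 7 * 2
= 18 + 14
= 32

32


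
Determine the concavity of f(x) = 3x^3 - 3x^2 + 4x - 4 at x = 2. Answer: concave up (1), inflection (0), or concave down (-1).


Concavity is determined by the sign of f''(x).
f(x) = 3x^3 - 3x^2 + 4x - 4
f'(x) = 9x^2 - 6x + 4
f''(x) = 18x - 6
f''(2) = 18 * 2 - 6
= 36 - 6
= 30
Since f''(2) > 0, the function is concave up (1)

1


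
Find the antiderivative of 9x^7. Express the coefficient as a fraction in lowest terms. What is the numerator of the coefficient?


Apply the power rule for integration:
integral of ax^n dx = a/(n+1) * x^(n+1) + C
integral of 9x^7 dx
= 9/8 * x^8 + C
The coefficient in lowest terms is 9/8, and its numerator is 9

9


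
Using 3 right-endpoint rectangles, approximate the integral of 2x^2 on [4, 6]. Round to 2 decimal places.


Right Riemann sum uses right endpoints of each subinterval.
Interval: [4, 6], n = 3
dx = (6 - 4) / 3 = 2/3
Right endpoints: [14/3, 16/3, 6]
f values: [392/9, 512/9, 72]
Sum = dx * (sum of f values)
= 2/3 * 1552/9
= 3104/27 ≈ 114.96

114.96


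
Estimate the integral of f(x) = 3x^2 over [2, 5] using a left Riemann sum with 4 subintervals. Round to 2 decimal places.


Left Riemann sum uses left endpoints of each subinterval.
Interval: [2, 5], n = 4
dx = (5 - 2) / 4 = 3/4
Left endpoints: [2, 11/4, 7/2, 17/4]
f values: [12, 363/16, 147/4, 867/16]
Sum = dx * (sum of f values)
= 3/4 * 1005/8
= 3015/32 ≈ 94.22

94.22


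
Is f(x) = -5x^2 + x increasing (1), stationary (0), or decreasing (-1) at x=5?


Compute f'(x) to determine behavior:
f'(x) = -10x + 1
f'(5) = -10 * 5 + 1
= -50 + 1
= -49
Since f'(5) < 0, the function is decreasing (-1)

-1


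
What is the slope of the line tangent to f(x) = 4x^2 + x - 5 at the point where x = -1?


The slope of the tangent line equals f'(x) at the point.
f(x) = 4x^2 + x - 5
f'(x) = 8x + 1
At x = -1:
f'(-1) = 8 * (-1) + 1
= -8 + 1
= -7

-7


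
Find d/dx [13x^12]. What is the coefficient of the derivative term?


We apply the power rule: d/dx [ax^n] = a*n * x^(n-1)
d/dx [13x^12]
= 13 * 12 * x^(12-1)
= 156x^11
The coefficient is 156

156


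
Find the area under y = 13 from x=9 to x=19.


The area under a constant function y = 13 is a rectangle.
Width = 19 - 9 = 10
Height = 13
Area = width * height
= 10 * 13
= 130

130


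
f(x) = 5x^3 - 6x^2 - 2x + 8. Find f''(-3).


First derivative:
f'(x) = 15x^2 - 12x - 2
Second derivative:
f''(x) = 30x - 12
Substitute x = -3:
f''(-3) = 30 * (-3) - 12
= -90 - 12
= -102

-102


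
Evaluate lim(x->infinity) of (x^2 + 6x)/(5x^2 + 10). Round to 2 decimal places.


For limits at infinity with equal-degree polynomials,
we compare leading coefficients.
Numerator leading term: x^2
Denominator leading term: 5x^2
Divide both by x^2:
lim = (1 + 6/x) / (5 + 10/x^2)
As x -> infinity, the 1/x and 1/x^2 terms vanish:
= 1/5 = 0.20

0.20


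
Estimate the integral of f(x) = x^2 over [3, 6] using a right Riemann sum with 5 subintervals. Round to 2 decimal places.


Right Riemann sum uses right endpoints of each subinterval.
Interval: [3, 6], n = 5
dx = (6 - 3) / 5 = 3/5
Right endpoints: [18/5, 21/5, 24/5, 27/5, 6]
f values: [324/25, 441/25, 576/25, 729/25, 36]
Sum = dx * (sum of f values)
= 3/5 * 594/5
= 1782/25 = 71.28

71.28


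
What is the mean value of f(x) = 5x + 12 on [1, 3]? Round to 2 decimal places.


Average value = 1/(b-a) * integral from a to b of f(x) dx
First compute the integral of 5x + 12:
F(x) = (5/2)x^2 + 12x
F(3) = 5/2 * 9 + 12 * 3 = 117/2
F(1) = 5/2 * 1 + 12 * 1 = 29/2
Integral = 117/2 - 29/2 = 44
Average = 44 / (3 - 1) = 44 / 2
= 22 = 22.00

22.00


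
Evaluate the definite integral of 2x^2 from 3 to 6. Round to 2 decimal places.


Find the antiderivative of 2x^2:
F(x) = 2/3 * x^3
Apply the Fundamental Theorem of Calculus:
F(6) - F(3)
= 2/3 * 6^3 - 2/3 * 3^3
= 2/3 * (216 - 27)
= 2/3 * 189
= 126 = 126.00

126.00


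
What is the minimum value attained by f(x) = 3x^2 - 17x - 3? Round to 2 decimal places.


For a quadratic f(x) = ax^2 + bx + c with a > 0, the minimum is at the vertex.
Vertex x-coordinate: x = -b/(2a)
x = -(-17) / (2 * 3)
x = 17/6
Substitute back to find the minimum value:
f(17/6) = 3 * (17/6)^2 - 17 * (17/6) - 3
= 289/12 - 289/6 - 3
= -325/12 ≈ -27.08

-27.08


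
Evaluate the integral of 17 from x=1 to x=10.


The integral of a constant k over [a, b] equals k * (b - a).
integral from 1 to 10 of 17 dx
= 17 * (10 - 1)
= 17 * 9
= 153

153


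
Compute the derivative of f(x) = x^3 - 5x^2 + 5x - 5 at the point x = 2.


Differentiate f(x) = x^3 - 5x^2 + 5x - 5 term by term:
f'(x) = 3x^2 - 10x + 5
Substitute x = 2:
f'(2) = 3 * 2^2 - 10 * 2 + 5
= 12 - 20 + 5
= -3

-3


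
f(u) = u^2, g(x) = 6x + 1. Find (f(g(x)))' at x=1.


Using the chain rule: (f(g(x)))' = f'(g(x)) * g'(x)
First, find g(1):
g(1) = 6 * 1 + 1 = 7
Next, f'(u) = 2u
And g'(x) = 6
So f'(g(1)) * g'(1)
= 2 * 7 * 6
= 84

84


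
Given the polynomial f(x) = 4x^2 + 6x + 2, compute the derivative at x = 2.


Differentiate term by term using power and sum rules:
f(x) = 4x^2 + 6x + 2
f'(x) = 8x + 6
Substitute x = 2:
f'(2) = 8 * 2 + 6
= 16 + 6
= 22

22


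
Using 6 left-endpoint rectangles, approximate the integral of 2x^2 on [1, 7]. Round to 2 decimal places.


Left Riemann sum uses left endpoints of each subinterval.
Interval: [1, 7], n = 6
dx = (7 - 1) / 6 = 1
Left endpoints: [1, 2, 3, 4, 5, 6]
f values: [2, 8, 18, 32, 50, 72]
Sum = dx * (sum of f values)
= 1 * 182
= 182 = 182.00

182.00


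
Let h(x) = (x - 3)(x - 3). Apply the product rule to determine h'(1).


Let u(x) = x - 3 and v(x) = x - 3
u'(x) = 1
v'(x) = 1
Product rule: h'(x) = u'(x)*v(x) + u(x)*v'(x)
= 1 * (x - 3) + (x - 3) * 1
At x = 1:
u(1) = 1 * 1 - 3 = -2
v(1) = 1 * 1 - 3 = -2
h'(1) = 1 * (-2) + (-2) * 1
= -2 - 2
= -4

-4


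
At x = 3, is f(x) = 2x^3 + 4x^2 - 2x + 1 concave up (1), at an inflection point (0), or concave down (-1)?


Concavity is determined by the sign of f''(x).
f(x) = 2x^3 + 4x^2 - 2x + 1
f'(x) = 6x^2 + 8x - 2
f''(x) = 12x + 8
f''(3) = 12 * 3 + 8
= 36 + 8
= 44
Since f''(3) > 0, the function is concave up (1)

1


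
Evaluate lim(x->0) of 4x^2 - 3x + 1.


Since polynomials are continuous, we use direct substitution.
lim(x->0) of 4x^2 - 3x + 1
= 4 * 0^2 - 3 * 0 + 1
= 0 + 0 + 1
= 1

1


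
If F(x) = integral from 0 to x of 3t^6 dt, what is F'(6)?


By the Fundamental Theorem of Calculus (Part 1):
If F(x) = integral from 0 to x of f(t) dt, then F'(x) = f(x)
Here f(t) = 3t^6
So F'(x) = 3x^6
Evaluate at x = 6:
F'(6) = 3 * 6^6
= 3 * 46656
= 139968

139968


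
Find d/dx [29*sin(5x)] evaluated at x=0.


Apply the chain rule to differentiate 29*sin(5x):
d/dx [29*sin(5x)]
= 29 * cos(5x) * d/dx(5x)
= 29 * 5 * cos(5x)
= 145 * cos(5x)
Evaluate at x = 0:
= 145 * cos(0)
= 145 * 1
= 145

145


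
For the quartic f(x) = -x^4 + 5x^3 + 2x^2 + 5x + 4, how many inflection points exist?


Inflection points occur where f''(x) = 0 and concavity changes.
f(x) = -x^4 + 5x^3 + 2x^2 + 5x + 4
f'(x) = -4x^3 + 15x^2 + 4x + 5
f''(x) = -12x^2 + 30x + 4
This is a quadratic in x. Use the discriminant to count real roots.
Discriminant = (30)^2 - 4 * (-12) * 4
= 900 - (-192)
= 1092
Since discriminant > 0, f''(x) = 0 has 2 distinct real solutions.
A quadratic with two distinct real roots changes sign at each root, so concavity changes at both.
Number of inflection points: 2

2


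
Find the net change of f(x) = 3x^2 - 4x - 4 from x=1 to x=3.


Net change = f(b) - f(a)
f(x) = 3x^2 - 4x - 4
Compute f(3):
f(3) = 3 * 3^2 - 4 * 3 - 4
= 27 - 12 - 4
= 11
Compute f(1):
f(1) = 3 * 1^2 - 4 * 1 - 4
= 3 - 4 - 4
= -5
Net change = 11 - (-5) = 16

16


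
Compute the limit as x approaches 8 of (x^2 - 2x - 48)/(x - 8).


Direct substitution gives 0/0, so we factor the numerator.
Factor: (x^2 - 2x - 48) = (x - 8)(x + 6)
Cancel the common factor (x - 8):
(x^2 - 2x - 48)/(x - 8) = (x + 6)
Now substitute x = 8:
= (8) - (-6) = 14

14


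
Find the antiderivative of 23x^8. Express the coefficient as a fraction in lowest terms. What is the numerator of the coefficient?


Apply the power rule for integration:
integral of ax^n dx = a/(n+1) * x^(n+1) + C
integral of 23x^8 dx
= 23/9 * x^9 + C
The coefficient in lowest terms is 23/9, and its numerator is 23

23


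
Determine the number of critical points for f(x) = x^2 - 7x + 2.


Find where f'(x) = 0:
f'(x) = 2x - 7
Set f'(x) = 0:
2x - 7 = 0
x = 7 / 2 = 7/2
This is a linear equation in x, so there is exactly one solution.
Number of critical points: 1

1


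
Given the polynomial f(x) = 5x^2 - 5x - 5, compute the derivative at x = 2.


Differentiate term by term using power and sum rules:
f(x) = 5x^2 - 5x - 5
f'(x) = 10x - 5
Substitute x = 2:
f'(2) = 10 * 2 - 5
= 20 - 5
= 15

15


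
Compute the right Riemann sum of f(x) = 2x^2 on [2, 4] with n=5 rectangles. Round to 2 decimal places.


Right Riemann sum uses right endpoints of each subinterval.
Interval: [2, 4], n = 5
dx = (4 - 2) / 5 = 2/5
Right endpoints: [12/5, 14/5, 16/5, 18/5, 4]
f values: [288/25, 392/25, 512/25, 648/25, 32]
Sum = dx * (sum of f values)
= 2/5 * 528/5
= 1056/25 = 42.24

42.24


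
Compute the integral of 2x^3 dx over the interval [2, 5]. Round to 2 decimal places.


Find the antiderivative of 2x^3:
F(x) = 2/4 * x^4
Apply the Fundamental Theorem of Calculus:
F(5) - F(2)
= 2/4 * 5^4 - 2/4 * 2^4
= 2/4 * (625 - 16)
= 2/4 * 609
= 609/2 = 304.50

304.50


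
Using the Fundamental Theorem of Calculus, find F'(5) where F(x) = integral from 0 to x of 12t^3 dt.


By the Fundamental Theorem of Calculus (Part 1):
If F(x) = integral from 0 to x of f(t) dt, then F'(x) = f(x)
Here f(t) = 12t^3
So F'(x) = 12x^3
Evaluate at x = 5:
F'(5) = 12 * 5^3
= 12 * 125
= 1500

1500


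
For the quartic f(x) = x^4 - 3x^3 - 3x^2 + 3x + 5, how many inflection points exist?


Inflection points occur where f''(x) = 0 and concavity changes.
f(x) = x^4 - 3x^3 - 3x^2 + 3x + 5
f'(x) = 4x^3 - 9x^2 - 6x + 3
f''(x) = 12x^2 - 18x - 6
This is a quadratic in x. Use the discriminant to count real roots.
Discriminant = (-18)^2 - 4 * 12 * (-6)
= 324 - (-288)
= 612
Since discriminant > 0, f''(x) = 0 has 2 distinct real solutions.
A quadratic with two distinct real roots changes sign at each root, so concavity changes at both.
Number of inflection points: 2

2


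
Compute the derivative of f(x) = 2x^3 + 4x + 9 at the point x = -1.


Differentiate f(x) = 2x^3 + 4x + 9 term by term:
f'(x) = 6x^2 + 4
Substitute x = -1:
f'(-1) = 6 * (-1)^2 + 0 * (-1) + 4
= 6 + 0 + 4
= 10

10


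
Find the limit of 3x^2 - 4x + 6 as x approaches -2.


Since polynomials are continuous, we use direct substitution.
lim(x->-2) of 3x^2 - 4x + 6
= 3 * (-2)^2 - 4 * (-2) + 6
= 12 + 8 + 6
= 26

26


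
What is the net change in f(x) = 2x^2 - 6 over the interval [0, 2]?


Net change = f(b) - f(a)
f(x) = 2x^2 - 6
Compute f(2):
f(2) = 2 * 2^2 + 0 * 2 - 6
= 8 + 0 - 6
= 2
Compute f(0):
f(0) = 2 * 0^2 + 0 * 0 - 6
= 0 + 0 - 6
= -6
Net change = 2 - (-6) = 8

8


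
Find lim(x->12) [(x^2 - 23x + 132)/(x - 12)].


Direct substitution gives 0/0, so we factor the numerator.
Factor: (x^2 - 23x + 132) = (x - 12)(x - 11)
Cancel the common factor (x - 12):
(x^2 - 23x + 132)/(x - 12) = (x - 11)
Now substitute x = 12:
= (12) - (11) = 1

1


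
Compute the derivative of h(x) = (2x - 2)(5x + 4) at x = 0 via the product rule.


Let u(x) = 2x - 2 and v(x) = 5x + 4
u'(x) = 2
v'(x) = 5
Product rule: h'(x) = u'(x)*v(x) + u(x)*v'(x)
= 2 * (5x + 4) + (2x - 2) * 5
At x = 0:
u(0) = 2 * 0 - 2 = -2
v(0) = 5 * 0 + 4 = 4
h'(0) = 2 * 4 + (-2) * 5
= 8 - 10
= -2

-2


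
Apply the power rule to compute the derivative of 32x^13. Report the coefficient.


We apply the power rule: d/dx [ax^n] = a*n * x^(n-1)
d/dx [32x^13]
= 32 * 13 * x^(13-1)
= 416x^12
The coefficient is 416

416


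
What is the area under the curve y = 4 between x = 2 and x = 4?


The area under a constant function y = 4 is a rectangle.
Width = 4 - 2 = 2
Height = 4
Area = width * height
= 2 * 4
= 8

8


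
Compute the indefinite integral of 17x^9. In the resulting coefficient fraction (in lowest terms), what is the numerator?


Apply the power rule for integration:
integral of ax^n dx = a/(n+1) * x^(n+1) + C
integral of 17x^9 dx
= 17/10 * x^10 + C
The coefficient in lowest terms is 17/10, and its numerator is 17

17


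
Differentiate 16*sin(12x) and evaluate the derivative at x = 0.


Apply the chain rule to differentiate 16*sin(12x):
d/dx [16*sin(12x)]
= 16 * cos(12x) * d/dx(12x)
= 16 * 12 * cos(12x)
= 192 * cos(12x)
Evaluate at x = 0:
= 192 * cos(0)
= 192 * 1
= 192

192


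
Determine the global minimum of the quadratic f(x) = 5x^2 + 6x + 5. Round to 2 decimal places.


For a quadratic f(x) = ax^2 + bx + c with a > 0, the minimum is at the vertex.
Vertex x-coordinate: x = -b/(2a)
x = -(6) / (2 * 5)
x = -6/10 = -3/5
Substitute back to find the minimum value:
f(-3/5) = 5 * (-3/5)^2 + 6 * (-3/5) + 5
= 9/5 - 18/5 + 5
= 16/5 = 3.20

3.20


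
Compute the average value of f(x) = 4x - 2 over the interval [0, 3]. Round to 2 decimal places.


Average value = 1/(b-a) * integral from a to b of f(x) dx
First compute the integral of 4x - 2:
F(x) = 2x^2 - 2x
F(3) = 2 * 9 - 2 * 3 = 12
F(0) = 2 * 0 - 2 * 0 = 0
Integral = 12 - 0 = 12
Average = 12 / (3 - 0) = 12 / 3
= 4 = 4.00

4.00


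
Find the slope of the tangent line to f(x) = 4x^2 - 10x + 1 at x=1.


The slope of the tangent line equals f'(x) at the point.
f(x) = 4x^2 - 10x + 1
f'(x) = 8x - 10
At x = 1:
f'(1) = 8 * 1 - 10
= 8 - 10
= -2

-2


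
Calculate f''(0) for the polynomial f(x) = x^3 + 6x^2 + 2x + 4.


First derivative:
f'(x) = 3x^2 + 12x + 2
Second derivative:
f''(x) = 6x + 12
Substitute x = 0:
f''(0) = 6 * 0 + 12
= 0 + 12
= 12

12


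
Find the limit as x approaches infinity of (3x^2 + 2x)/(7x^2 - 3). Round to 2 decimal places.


For limits at infinity with equal-degree polynomials,
we compare leading coefficients.
Numerator leading term: 3x^2
Denominator leading term: 7x^2
Divide both by x^2:
lim = (3 + 2/x) / (7 - 3/x^2)
As x -> infinity, the 1/x and 1/x^2 terms vanish:
= 3/7 ≈ 0.43

0.43


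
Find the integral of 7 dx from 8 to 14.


The integral of a constant k over [a, b] equals k * (b - a).
integral from 8 to 14 of 7 dx
= 7 * (14 - 8)
= 7 * 6
= 42

42


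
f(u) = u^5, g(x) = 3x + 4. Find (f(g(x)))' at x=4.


Using the chain rule: (f(g(x)))' = f'(g(x)) * g'(x)
First, find g(4):
g(4) = 3 * 4 + 4 = 16
Next, f'(u) = 5u^4
And g'(x) = 3
So f'(g(4)) * g'(4)
= 5 * 16^4 * 3
= 5 * 65536 * 3
= 983040

983040


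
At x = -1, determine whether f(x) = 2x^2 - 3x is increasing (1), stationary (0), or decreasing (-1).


Compute f'(x) to determine behavior:
f'(x) = 4x - 3
f'(-1) = 4 * (-1) - 3
= -4 - 3
= -7
Since f'(-1) < 0, the function is decreasing (-1)

-1


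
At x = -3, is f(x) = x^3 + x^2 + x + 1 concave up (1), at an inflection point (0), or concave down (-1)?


Concavity is determined by the sign of f''(x).
f(x) = x^3 + x^2 + x + 1
f'(x) = 3x^2 + 2x + 1
f''(x) = 6x + 2
f''(-3) = 6 * (-3) + 2
= -18 + 2
= -16
Since f''(-3) < 0, the function is concave down (-1)

-1


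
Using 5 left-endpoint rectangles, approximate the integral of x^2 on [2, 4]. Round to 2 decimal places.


Left Riemann sum uses left endpoints of each subinterval.
Interval: [2, 4], n = 5
dx = (4 - 2) / 5 = 2/5
Left endpoints: [2, 12/5, 14/5, 16/5, 18/5]
f values: [4, 144/25, 196/25, 256/25, 324/25]
Sum = dx * (sum of f values)
= 2/5 * 204/5
= 408/25 = 16.32

16.32


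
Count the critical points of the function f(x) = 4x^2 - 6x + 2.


Find where f'(x) = 0:
f'(x) = 8x - 6
Set f'(x) = 0:
8x - 6 = 0
x = 6 / 8 = 3/4
This is a linear equation in x, so there is exactly one solution.
Number of critical points: 1

1


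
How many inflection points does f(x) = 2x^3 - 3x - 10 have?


Inflection points occur where f''(x) = 0 and concavity changes.
f(x) = 2x^3 - 3x - 10
f'(x) = 6x^2 - 3
f''(x) = 12x
Set f''(x) = 0:
12x = 0
x = 0 / 12 = 0
Since f''(x) is linear (degree 1), it changes sign at this point.
Therefore there is exactly 1 inflection point.

1


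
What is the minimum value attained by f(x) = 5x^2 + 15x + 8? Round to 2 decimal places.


For a quadratic f(x) = ax^2 + bx + c with a > 0, the minimum is at the vertex.
Vertex x-coordinate: x = -b/(2a)
x = -(15) / (2 * 5)
x = -15/10 = -3/2
Substitute back to find the minimum value:
f(-3/2) = 5 * (-3/2)^2 + 15 * (-3/2) + 8
= 45/4 - 45/2 + 8
= -13/4 = -3.25

-3.25


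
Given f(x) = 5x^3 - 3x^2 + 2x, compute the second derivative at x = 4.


First derivative:
f'(x) = 15x^2 - 6x + 2
Second derivative:
f''(x) = 30x - 6
Substitute x = 4:
f''(4) = 30 * 4 - 6
= 120 - 6
= 114

114


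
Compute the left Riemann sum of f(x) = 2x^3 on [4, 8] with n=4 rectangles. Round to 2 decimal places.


Left Riemann sum uses left endpoints of each subinterval.
Interval: [4, 8], n = 4
dx = (8 - 4) / 4 = 1
Left endpoints: [4, 5, 6, 7]
f values: [128, 250, 432, 686]
Sum = dx * (sum of f values)
= 1 * 1496
= 1496 = 1496.00

1496.00


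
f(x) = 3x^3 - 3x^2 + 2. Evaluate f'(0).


Differentiate f(x) = 3x^3 - 3x^2 + 2 term by term:
f'(x) = 9x^2 - 6x
Substitute x = 0:
f'(0) = 9 * 0^2 - 6 * 0 + 0
= 0 + 0 + 0
= 0

0


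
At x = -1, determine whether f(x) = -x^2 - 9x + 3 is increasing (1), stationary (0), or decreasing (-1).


Compute f'(x) to determine behavior:
f'(x) = -2x - 9
f'(-1) = -2 * (-1) - 9
= 2 - 9
= -7
Since f'(-1) < 0, the function is decreasing (-1)

-1


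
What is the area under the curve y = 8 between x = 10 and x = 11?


The area under a constant function y = 8 is a rectangle.
Width = 11 - 10 = 1
Height = 8
Area = width * height
= 1 * 8
= 8

8


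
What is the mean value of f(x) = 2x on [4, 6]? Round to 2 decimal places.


Average value = 1/(b-a) * integral from a to b of f(x) dx
First compute the integral of 2x:
F(x) = x^2
F(6) = 1 * 36 + 0 * 6 = 36
F(4) = 1 * 16 + 0 * 4 = 16
Integral = 36 - 16 = 20
Average = 20 / (6 - 4) = 20 / 2
= 10 = 10.00

10.00


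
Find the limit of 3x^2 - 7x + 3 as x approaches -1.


Since polynomials are continuous, we use direct substitution.
lim(x->-1) of 3x^2 - 7x + 3
= 3 * (-1)^2 - 7 * (-1) + 3
= 3 + 7 + 3
= 13

13


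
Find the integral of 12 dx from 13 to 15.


The integral of a constant k over [a, b] equals k * (b - a).
integral from 13 to 15 of 12 dx
= 12 * (15 - 13)
= 12 * 2
= 24

24


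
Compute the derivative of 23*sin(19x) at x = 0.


Apply the chain rule to differentiate 23*sin(19x):
d/dx [23*sin(19x)]
= 23 * cos(19x) * d/dx(19x)
= 23 * 19 * cos(19x)
= 437 * cos(19x)
Evaluate at x = 0:
= 437 * cos(0)
= 437 * 1
= 437

437


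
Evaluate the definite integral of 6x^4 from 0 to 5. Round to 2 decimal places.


Find the antiderivative of 6x^4:
F(x) = 6/5 * x^5
Apply the Fundamental Theorem of Calculus:
F(5) - F(0)
= 6/5 * 5^5 - 6/5 * 0^5
= 6/5 * (3125 - 0)
= 6/5 * 3125
= 3750 = 3750.00

3750.00


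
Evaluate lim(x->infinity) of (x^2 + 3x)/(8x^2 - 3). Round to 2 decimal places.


For limits at infinity with equal-degree polynomials,
we compare leading coefficients.
Numerator leading term: x^2
Denominator leading term: 8x^2
Divide both by x^2:
lim = (1 + 3/x) / (8 - 3/x^2)
As x -> infinity, the 1/x and 1/x^2 terms vanish:
= 1/8 ≈ 0.13

0.13


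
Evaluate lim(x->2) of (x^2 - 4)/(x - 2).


Direct substitution gives 0/0, so we factor the numerator.
Factor: (x^2 - 4) = (x - 2)(x + 2)
Cancel the common factor (x - 2):
(x^2 - 4)/(x - 2) = (x + 2)
Now substitute x = 2:
= (2 + 2) = 4

4


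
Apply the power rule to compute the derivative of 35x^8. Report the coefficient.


We apply the power rule: d/dx [ax^n] = a*n * x^(n-1)
d/dx [35x^8]
= 35 * 8 * x^(8-1)
= 280x^7
The coefficient is 280

280


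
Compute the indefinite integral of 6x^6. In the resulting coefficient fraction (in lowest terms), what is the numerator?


Apply the power rule for integration:
integral of ax^n dx = a/(n+1) * x^(n+1) + C
integral of 6x^6 dx
= 6/7 * x^7 + C
The coefficient in lowest terms is 6/7, and its numerator is 6

6


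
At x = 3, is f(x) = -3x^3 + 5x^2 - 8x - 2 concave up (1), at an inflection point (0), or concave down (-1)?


Concavity is determined by the sign of f''(x).
f(x) = -3x^3 + 5x^2 - 8x - 2
f'(x) = -9x^2 + 10x - 8
f''(x) = -18x + 10
f''(3) = -18 * 3 + 10
= -54 + 10
= -44
Since f''(3) < 0, the function is concave down (-1)

-1


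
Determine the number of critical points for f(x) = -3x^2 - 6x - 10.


Find where f'(x) = 0:
f'(x) = -6x - 6
Set f'(x) = 0:
-6x - 6 = 0
x = 6 / (-6) = -1
This is a linear equation in x, so there is exactly one solution.
Number of critical points: 1

1


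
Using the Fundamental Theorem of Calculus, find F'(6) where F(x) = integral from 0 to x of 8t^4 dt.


By the Fundamental Theorem of Calculus (Part 1):
If F(x) = integral from 0 to x of f(t) dt, then F'(x) = f(x)
Here f(t) = 8t^4
So F'(x) = 8x^4
Evaluate at x = 6:
F'(6) = 8 * 6^4
= 8 * 1296
= 10368

10368


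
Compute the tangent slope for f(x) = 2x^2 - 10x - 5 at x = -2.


The slope of the tangent line equals f'(x) at the point.
f(x) = 2x^2 - 10x - 5
f'(x) = 4x - 10
At x = -2:
f'(-2) = 4 * (-2) - 10
= -8 - 10
= -18

-18


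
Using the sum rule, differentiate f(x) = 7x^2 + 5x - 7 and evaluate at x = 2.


Differentiate term by term using power and sum rules:
f(x) = 7x^2 + 5x - 7
f'(x) = 14x + 5
Substitute x = 2:
f'(2) = 14 * 2 + 5
= 28 + 5
= 33

33


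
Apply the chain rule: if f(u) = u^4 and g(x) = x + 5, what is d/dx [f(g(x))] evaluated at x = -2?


Using the chain rule: (f(g(x)))' = f'(g(x)) * g'(x)
First, find g(-2):
g(-2) = 1 * (-2) + 5 = 3
Next, f'(u) = 4u^3
And g'(x) = 1
So f'(g(-2)) * g'(-2)
= 4 * 3^3 * 1
= 4 * 27 * 1
= 108

108


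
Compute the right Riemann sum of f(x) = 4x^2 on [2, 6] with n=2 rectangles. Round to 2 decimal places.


Right Riemann sum uses right endpoints of each subinterval.
Interval: [2, 6], n = 2
dx = (6 - 2) / 2 = 2
Right endpoints: [4, 6]
f values: [64, 144]
Sum = dx * (sum of f values)
= 2 * 208
= 416 = 416.00

416.00


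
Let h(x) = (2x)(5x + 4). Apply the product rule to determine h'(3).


Let u(x) = 2x and v(x) = 5x + 4
u'(x) = 2
v'(x) = 5
Product rule: h'(x) = u'(x)*v(x) + u(x)*v'(x)
= 2 * (5x + 4) + (2x) * 5
At x = 3:
u(3) = 2 * 3 + 0 = 6
v(3) = 5 * 3 + 4 = 19
h'(3) = 2 * 19 + 6 * 5
= 38 + 30
= 68

68


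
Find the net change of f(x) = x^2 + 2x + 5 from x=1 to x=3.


Net change = f(b) - f(a)
f(x) = x^2 + 2x + 5
Compute f(3):
f(3) = 1 * 3^2 + 2 * 3 + 5
= 9 + 6 + 5
= 20
Compute f(1):
f(1) = 1 * 1^2 + 2 * 1 + 5
= 1 + 2 + 5
= 8
Net change = 20 - 8 = 12

12


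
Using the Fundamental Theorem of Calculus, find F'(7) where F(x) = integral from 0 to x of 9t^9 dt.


By the Fundamental Theorem of Calculus (Part 1):
If F(x) = integral from 0 to x of f(t) dt, then F'(x) = f(x)
Here f(t) = 9t^9
So F'(x) = 9x^9
Evaluate at x = 7:
F'(7) = 9 * 7^9
= 9 * 40353607
= 363182463

363182463


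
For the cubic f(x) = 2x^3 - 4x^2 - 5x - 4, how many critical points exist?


Find where f'(x) = 0:
f(x) = 2x^3 - 4x^2 - 5x - 4
f'(x) = 6x^2 - 8x - 5
This is a quadratic in x. Use the discriminant to count real roots.
Discriminant = (-8)^2 - 4 * 6 * (-5)
= 64 - (-120)
= 184
Since discriminant > 0, f'(x) = 0 has 2 real solutions.
Number of critical points: 2

2


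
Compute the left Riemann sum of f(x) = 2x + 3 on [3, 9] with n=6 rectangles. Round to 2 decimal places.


Left Riemann sum uses left endpoints of each subinterval.
Interval: [3, 9], n = 6
dx = (9 - 3) / 6 = 1
Left endpoints: [3, 4, 5, 6, 7, 8]
f values: [9, 11, 13, 15, 17, 19]
Sum = dx * (sum of f values)
= 1 * 84
= 84 = 84.00

84.00


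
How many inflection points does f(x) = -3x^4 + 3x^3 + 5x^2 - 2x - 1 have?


Inflection points occur where f''(x) = 0 and concavity changes.
f(x) = -3x^4 + 3x^3 + 5x^2 - 2x - 1
f'(x) = -12x^3 + 9x^2 + 10x - 2
f''(x) = -36x^2 + 18x + 10
This is a quadratic in x. Use the discriminant to count real roots.
Discriminant = (18)^2 - 4 * (-36) * 10
= 324 - (-1440)
= 1764
Since discriminant > 0, f''(x) = 0 has 2 distinct real solutions.
A quadratic with two distinct real roots changes sign at each root, so concavity changes at both.
Number of inflection points: 2

2


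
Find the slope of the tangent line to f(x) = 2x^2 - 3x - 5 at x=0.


The slope of the tangent line equals f'(x) at the point.
f(x) = 2x^2 - 3x - 5
f'(x) = 4x - 3
At x = 0:
f'(0) = 4 * 0 - 3
= 0 - 3
= -3

-3


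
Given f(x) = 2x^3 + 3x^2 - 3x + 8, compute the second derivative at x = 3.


First derivative:
f'(x) = 6x^2 + 6x - 3
Second derivative:
f''(x) = 12x + 6
Substitute x = 3:
f''(3) = 12 * 3 + 6
= 36 + 6
= 42

42


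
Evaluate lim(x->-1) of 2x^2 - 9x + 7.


Since polynomials are continuous, we use direct substitution.
lim(x->-1) of 2x^2 - 9x + 7
= 2 * (-1)^2 - 9 * (-1) + 7
= 2 + 9 + 7
= 18

18


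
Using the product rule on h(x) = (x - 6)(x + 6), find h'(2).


Let u(x) = x - 6 and v(x) = x + 6
u'(x) = 1
v'(x) = 1
Product rule: h'(x) = u'(x)*v(x) + u(x)*v'(x)
= 1 * (x + 6) + (x - 6) * 1
At x = 2:
u(2) = 1 * 2 - 6 = -4
v(2) = 1 * 2 + 6 = 8
h'(2) = 1 * 8 + (-4) * 1
= 8 - 4
= 4

4


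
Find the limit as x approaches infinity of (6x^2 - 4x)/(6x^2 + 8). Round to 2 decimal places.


For limits at infinity with equal-degree polynomials,
we compare leading coefficients.
Numerator leading term: 6x^2
Denominator leading term: 6x^2
Divide both by x^2:
lim = (6 - 4/x) / (6 + 8/x^2)
As x -> infinity, the 1/x and 1/x^2 terms vanish:
= 6/6 = 1 = 1.00

1.00


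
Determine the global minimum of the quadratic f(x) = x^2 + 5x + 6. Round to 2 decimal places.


For a quadratic f(x) = ax^2 + bx + c with a > 0, the minimum is at the vertex.
Vertex x-coordinate: x = -b/(2a)
x = -(5) / (2 * 1)
x = -5/2
Substitute back to find the minimum value:
f(-5/2) = 1 * (-5/2)^2 + 5 * (-5/2) + 6
= 25/4 - 25/2 + 6
= -1/4 = -0.25

-0.25


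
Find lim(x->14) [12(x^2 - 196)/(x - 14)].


Direct substitution gives 0/0, so we factor the numerator.
Factor: 12(x^2 - 196) = 12 * (x - 14)(x + 14)
Cancel the common factor (x - 14):
12(x^2 - 196)/(x - 14) = 12 * (x + 14)
Now substitute x = 14:
= 12 * (14 + 14) = 336

336


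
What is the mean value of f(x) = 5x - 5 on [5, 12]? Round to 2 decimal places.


Average value = 1/(b-a) * integral from a to b of f(x) dx
First compute the integral of 5x - 5:
F(x) = (5/2)x^2 - 5x
F(12) = 5/2 * 144 - 5 * 12 = 300
F(5) = 5/2 * 25 - 5 * 5 = 75/2
Integral = 300 - 75/2 = 525/2
Average = (525/2) / (12 - 5) = (525/2) / 7
= 75/2 = 37.50

37.50


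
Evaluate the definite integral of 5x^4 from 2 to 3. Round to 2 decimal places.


Find the antiderivative of 5x^4:
F(x) = 5/5 * x^5
Apply the Fundamental Theorem of Calculus:
F(3) - F(2)
= 5/5 * 3^5 - 5/5 * 2^5
= 5/5 * (243 - 32)
= 5/5 * 211
= 211 = 211.00

211.00


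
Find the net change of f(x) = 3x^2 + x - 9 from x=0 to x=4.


Net change = f(b) - f(a)
f(x) = 3x^2 + x - 9
Compute f(4):
f(4) = 3 * 4^2 + 1 * 4 - 9
= 48 + 4 - 9
= 43
Compute f(0):
f(0) = 3 * 0^2 + 1 * 0 - 9
= 0 + 0 - 9
= -9
Net change = 43 - (-9) = 52

52


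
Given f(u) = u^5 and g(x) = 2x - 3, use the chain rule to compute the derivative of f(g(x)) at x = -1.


Using the chain rule: (f(g(x)))' = f'(g(x)) * g'(x)
First, find g(-1):
g(-1) = 2 * (-1) - 3 = -5
Next, f'(u) = 5u^4
And g'(x) = 2
So f'(g(-1)) * g'(-1)
= 5 * (-5)^4 * 2
= 5 * 625 * 2
= 6250

6250


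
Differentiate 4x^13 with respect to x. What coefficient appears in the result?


We apply the power rule: d/dx [ax^n] = a*n * x^(n-1)
d/dx [4x^13]
= 4 * 13 * x^(13-1)
= 52x^12
The coefficient is 52

52


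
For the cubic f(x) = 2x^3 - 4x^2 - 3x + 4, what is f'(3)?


Differentiate f(x) = 2x^3 - 4x^2 - 3x + 4 term by term:
f'(x) = 6x^2 - 8x - 3
Substitute x = 3:
f'(3) = 6 * 3^2 - 8 * 3 - 3
= 54 - 24 - 3
= 27

27


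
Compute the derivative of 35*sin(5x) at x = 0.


Apply the chain rule to differentiate 35*sin(5x):
d/dx [35*sin(5x)]
= 35 * cos(5x) * d/dx(5x)
= 35 * 5 * cos(5x)
= 175 * cos(5x)
Evaluate at x = 0:
= 175 * cos(0)
= 175 * 1
= 175

175


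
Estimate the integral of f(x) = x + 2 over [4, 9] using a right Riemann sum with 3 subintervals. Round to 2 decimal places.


Right Riemann sum uses right endpoints of each subinterval.
Interval: [4, 9], n = 3
dx = (9 - 4) / 3 = 5/3
Right endpoints: [17/3, 22/3, 9]
f values: [23/3, 28/3, 11]
Sum = dx * (sum of f values)
= 5/3 * 28
= 140/3 ≈ 46.67

46.67


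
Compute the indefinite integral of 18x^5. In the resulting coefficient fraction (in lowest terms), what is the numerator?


Apply the power rule for integration:
integral of ax^n dx = a/(n+1) * x^(n+1) + C
integral of 18x^5 dx
= 18/6 * x^6 + C
= 3 * x^6 + C
The coefficient in lowest terms is 3 = 3/1, so its numerator is 3

3


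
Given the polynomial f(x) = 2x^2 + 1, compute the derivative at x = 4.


Differentiate term by term using power and sum rules:
f(x) = 2x^2 + 1
f'(x) = 4x
Substitute x = 4:
f'(4) = 4 * 4 + 0
= 16 + 0
= 16

16


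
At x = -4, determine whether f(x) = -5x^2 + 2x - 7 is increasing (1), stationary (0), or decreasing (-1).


Compute f'(x) to determine behavior:
f'(x) = -10x + 2
f'(-4) = -10 * (-4) + 2
= 40 + 2
= 42
Since f'(-4) > 0, the function is increasing (1)

1


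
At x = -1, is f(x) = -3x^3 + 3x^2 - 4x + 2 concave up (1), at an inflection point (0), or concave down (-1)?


Concavity is determined by the sign of f''(x).
f(x) = -3x^3 + 3x^2 - 4x + 2
f'(x) = -9x^2 + 6x - 4
f''(x) = -18x + 6
f''(-1) = -18 * (-1) + 6
= 18 + 6
= 24
Since f''(-1) > 0, the function is concave up (1)

1


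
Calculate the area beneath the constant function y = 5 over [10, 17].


The area under a constant function y = 5 is a rectangle.
Width = 17 - 10 = 7
Height = 5
Area = width * height
= 7 * 5
= 35

35


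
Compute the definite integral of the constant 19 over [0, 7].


The integral of a constant k over [a, b] equals k * (b - a).
integral from 0 to 7 of 19 dx
= 19 * (7 - 0)
= 19 * 7
= 133

133


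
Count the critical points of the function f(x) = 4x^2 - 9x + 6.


Find where f'(x) = 0:
f'(x) = 8x - 9
Set f'(x) = 0:
8x - 9 = 0
x = 9 / 8 = 9/8
This is a linear equation in x, so there is exactly one solution.
Number of critical points: 1

1


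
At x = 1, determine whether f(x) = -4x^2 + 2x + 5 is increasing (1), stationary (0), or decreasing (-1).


Compute f'(x) to determine behavior:
f'(x) = -8x + 2
f'(1) = -8 * 1 + 2
= -8 + 2
= -6
Since f'(1) < 0, the function is decreasing (-1)

-1


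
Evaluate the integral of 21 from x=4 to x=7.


The integral of a constant k over [a, b] equals k * (b - a).
integral from 4 to 7 of 21 dx
= 21 * (7 - 4)
= 21 * 3
= 63

63


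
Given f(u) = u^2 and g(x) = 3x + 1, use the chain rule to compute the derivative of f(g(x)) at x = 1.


Using the chain rule: (f(g(x)))' = f'(g(x)) * g'(x)
First, find g(1):
g(1) = 3 * 1 + 1 = 4
Next, f'(u) = 2u
And g'(x) = 3
So f'(g(1)) * g'(1)
= 2 * 4 * 3
= 24

24


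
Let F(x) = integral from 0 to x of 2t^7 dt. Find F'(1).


By the Fundamental Theorem of Calculus (Part 1):
If F(x) = integral from 0 to x of f(t) dt, then F'(x) = f(x)
Here f(t) = 2t^7
So F'(x) = 2x^7
Evaluate at x = 1:
F'(1) = 2 * 1^7
= 2 * 1
= 2

2


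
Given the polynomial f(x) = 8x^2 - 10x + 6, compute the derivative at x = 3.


Differentiate term by term using power and sum rules:
f(x) = 8x^2 - 10x + 6
f'(x) = 16x - 10
Substitute x = 3:
f'(3) = 16 * 3 - 10
= 48 - 10
= 38

38


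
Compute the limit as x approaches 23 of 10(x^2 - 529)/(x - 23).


Direct substitution gives 0/0, so we factor the numerator.
Factor: 10(x^2 - 529) = 10 * (x - 23)(x + 23)
Cancel the common factor (x - 23):
10(x^2 - 529)/(x - 23) = 10 * (x + 23)
Now substitute x = 23:
= 10 * (23 + 23) = 460

460


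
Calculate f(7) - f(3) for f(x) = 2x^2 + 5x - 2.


Net change = f(b) - f(a)
f(x) = 2x^2 + 5x - 2
Compute f(7):
f(7) = 2 * 7^2 + 5 * 7 - 2
= 98 + 35 - 2
= 131
Compute f(3):
f(3) = 2 * 3^2 + 5 * 3 - 2
= 18 + 15 - 2
= 31
Net change = 131 - 31 = 100

100


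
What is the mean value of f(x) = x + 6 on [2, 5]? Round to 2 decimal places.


Average value = 1/(b-a) * integral from a to b of f(x) dx
First compute the integral of x + 6:
F(x) = (1/2)x^2 + 6x
F(5) = 1/2 * 25 + 6 * 5 = 85/2
F(2) = 1/2 * 4 + 6 * 2 = 14
Integral = 85/2 - 14 = 57/2
Average = (57/2) / (5 - 2) = (57/2) / 3
= 19/2 = 9.50

9.50


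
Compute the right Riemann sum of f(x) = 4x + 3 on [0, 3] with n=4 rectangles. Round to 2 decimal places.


Right Riemann sum uses right endpoints of each subinterval.
Interval: [0, 3], n = 4
dx = (3 - 0) / 4 = 3/4
Right endpoints: [3/4, 3/2, 9/4, 3]
f values: [6, 9, 12, 15]
Sum = dx * (sum of f values)
= 3/4 * 42
= 63/2 = 31.50

31.50


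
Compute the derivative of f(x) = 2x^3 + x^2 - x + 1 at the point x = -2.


Differentiate f(x) = 2x^3 + x^2 - x + 1 term by term:
f'(x) = 6x^2 + 2x - 1
Substitute x = -2:
f'(-2) = 6 * (-2)^2 + 2 * (-2) - 1
= 24 - 4 - 1
= 19

19


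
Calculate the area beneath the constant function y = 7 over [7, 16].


The area under a constant function y = 7 is a rectangle.
Width = 16 - 7 = 9
Height = 7
Area = width * height
= 9 * 7
= 63

63


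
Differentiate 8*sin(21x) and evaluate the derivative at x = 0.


Apply the chain rule to differentiate 8*sin(21x):
d/dx [8*sin(21x)]
= 8 * cos(21x) * d/dx(21x)
= 8 * 21 * cos(21x)
= 168 * cos(21x)
Evaluate at x = 0:
= 168 * cos(0)
= 168 * 1
= 168

168


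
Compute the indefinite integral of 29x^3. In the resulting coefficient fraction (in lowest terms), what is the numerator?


Apply the power rule for integration:
integral of ax^n dx = a/(n+1) * x^(n+1) + C
integral of 29x^3 dx
= 29/4 * x^4 + C
The coefficient in lowest terms is 29/4, and its numerator is 29

29


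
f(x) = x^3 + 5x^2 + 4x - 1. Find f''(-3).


First derivative:
f'(x) = 3x^2 + 10x + 4
Second derivative:
f''(x) = 6x + 10
Substitute x = -3:
f''(-3) = 6 * (-3) + 10
= -18 + 10
= -8

-8


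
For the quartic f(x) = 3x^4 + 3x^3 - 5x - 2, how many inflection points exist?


Inflection points occur where f''(x) = 0 and concavity changes.
f(x) = 3x^4 + 3x^3 - 5x - 2
f'(x) = 12x^3 + 9x^2 - 5
f''(x) = 36x^2 + 18x
This is a quadratic in x. Use the discriminant to count real roots.
Discriminant = (18)^2 - 4 * 36 * 0
= 324 - 0
= 324
Since discriminant > 0, f''(x) = 0 has 2 distinct real solutions.
A quadratic with two distinct real roots changes sign at each root, so concavity changes at both.
Number of inflection points: 2

2


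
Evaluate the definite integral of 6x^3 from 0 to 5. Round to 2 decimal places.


Find the antiderivative of 6x^3:
F(x) = 6/4 * x^4
Apply the Fundamental Theorem of Calculus:
F(5) - F(0)
= 6/4 * 5^4 - 6/4 * 0^4
= 6/4 * (625 - 0)
= 6/4 * 625
= 1875/2 = 937.50

937.50


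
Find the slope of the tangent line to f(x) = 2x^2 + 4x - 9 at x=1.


The slope of the tangent line equals f'(x) at the point.
f(x) = 2x^2 + 4x - 9
f'(x) = 4x + 4
At x = 1:
f'(1) = 4 * 1 + 4
= 4 + 4
= 8

8


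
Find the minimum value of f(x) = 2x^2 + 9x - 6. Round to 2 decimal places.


For a quadratic f(x) = ax^2 + bx + c with a > 0, the minimum is at the vertex.
Vertex x-coordinate: x = -b/(2a)
x = -(9) / (2 * 2)
x = -9/4
Substitute back to find the minimum value:
f(-9/4) = 2 * (-9/4)^2 + 9 * (-9/4) - 6
= 81/8 - 81/4 - 6
= -129/8 ≈ -16.13

-16.13


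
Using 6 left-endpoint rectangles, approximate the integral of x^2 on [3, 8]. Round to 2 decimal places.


Left Riemann sum uses left endpoints of each subinterval.
Interval: [3, 8], n = 6
dx = (8 - 3) / 6 = 5/6
Left endpoints: [3, 23/6, 14/3, 11/2, 19/3, 43/6]
f values: [9, 529/36, 196/9, 121/4, 361/9, 1849/36]
Sum = dx * (sum of f values)
= 5/6 * 6019/36
= 30095/216 ≈ 139.33

139.33


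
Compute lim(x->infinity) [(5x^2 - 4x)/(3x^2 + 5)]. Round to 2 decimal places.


For limits at infinity with equal-degree polynomials,
we compare leading coefficients.
Numerator leading term: 5x^2
Denominator leading term: 3x^2
Divide both by x^2:
lim = (5 - 4/x) / (3 + 5/x^2)
As x -> infinity, the 1/x and 1/x^2 terms vanish:
= 5/3 ≈ 1.67

1.67
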